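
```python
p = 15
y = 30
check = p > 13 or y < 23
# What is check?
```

Trace:
`p = 15` → p = 15
`y = 30` → y = 30
`check = p > 13 or y < 23` → check = True
So check = True

Answer: True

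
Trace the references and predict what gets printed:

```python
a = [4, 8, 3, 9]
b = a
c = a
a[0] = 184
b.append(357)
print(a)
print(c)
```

Key concept: multiple aliases.
Step by step:
`a = [4, 8, 3, 9]` → a = [4, 8, 3, 9]
`b = a` → b = [4, 8, 3, 9] (same object as a)
`c = a` → c = [4, 8, 3, 9] (same object as a, b)
`a[0] = 184` → a = [184, 8, 3, 9] (same object as b, c); b = [184, 8, 3, 9] (same object as a, c); c = [184, 8, 3, 9] (same object as a, b)
`b.append(357)` → a = [184, 8, 3, 9, 357] (same object as b, c); b = [184, 8, 3, 9, 357] (same object as a, c); c = [184, 8, 3, 9, 357] (same object as a, b)
`print(a)` → prints [184, 8, 3, 9, 357]
`print(c)` → prints [184, 8, 3, 9, 357]

Answer:
[184, 8, 3, 9, 357]
[184, 8, 3, 9, 357]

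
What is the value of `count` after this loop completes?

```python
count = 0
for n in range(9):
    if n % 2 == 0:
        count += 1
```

Count numbers divisible by 2 in range(9)
`count` takes the values: 0 → 1 → 2 → 3 → 4 → 5

Answer: 5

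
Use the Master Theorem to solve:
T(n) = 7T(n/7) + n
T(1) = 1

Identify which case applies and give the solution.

a=7, b=7, f(n)=n. log_7(7) = 1. Since c=1 = 1, Case 2 applies: T(n) = Θ(n^log_b(a) · log n) = O(n log n).

Answer: O(n log n) - Case 2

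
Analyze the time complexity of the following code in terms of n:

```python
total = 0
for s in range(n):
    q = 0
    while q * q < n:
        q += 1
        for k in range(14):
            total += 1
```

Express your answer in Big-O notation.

Each loop level contributes: n × √n × 1. Multiplying the contributions gives O(n√n).

Answer: O(n√n)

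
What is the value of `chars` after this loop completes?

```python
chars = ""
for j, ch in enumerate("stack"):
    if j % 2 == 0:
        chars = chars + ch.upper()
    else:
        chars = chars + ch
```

Uppercase even positions in 'stack'
`chars` takes the values: "" → "S" → "St" → "StA" → "StAc" → "StAcK"

Answer: "StAcK"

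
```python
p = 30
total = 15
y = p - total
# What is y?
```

Trace:
`p = 30` → p = 30
`total = 15` → total = 15
`y = p - total` → y = 15
So y = 15

Answer: 15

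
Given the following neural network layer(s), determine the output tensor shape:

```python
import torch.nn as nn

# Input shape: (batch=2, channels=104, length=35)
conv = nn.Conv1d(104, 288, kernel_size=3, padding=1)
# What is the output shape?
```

Input: (2, 104, 35) -> Output: (2, 288, 35)

Answer: (2, 288, 35)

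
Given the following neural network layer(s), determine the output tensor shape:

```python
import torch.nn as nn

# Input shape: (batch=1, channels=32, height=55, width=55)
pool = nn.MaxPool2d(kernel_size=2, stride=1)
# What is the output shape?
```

Input: (1, 32, 55, 55) -> Output: (1, 32, 54, 54)

Answer: (1, 32, 54, 54)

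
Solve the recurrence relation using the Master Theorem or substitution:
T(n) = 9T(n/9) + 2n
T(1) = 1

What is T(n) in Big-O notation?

By Master Theorem: a=9, b=9, f(n)=2n. Since log_9(9) = 1 and f(n) = Θ(n^1), Case 2 applies. T(n) = O(n log n).

Answer: O(n log n)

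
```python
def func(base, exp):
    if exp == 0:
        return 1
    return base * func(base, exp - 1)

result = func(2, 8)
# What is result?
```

func(2, 8) = 2 * 2 * 2 * 2 * 2 * 2 * 2 * 2 = 256

Answer: 256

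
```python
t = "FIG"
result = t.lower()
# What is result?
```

Trace:
`t = "FIG"` → t = 'FIG'
`result = t.lower()` → result = 'fig'
So result = 'fig'

Answer: 'fig'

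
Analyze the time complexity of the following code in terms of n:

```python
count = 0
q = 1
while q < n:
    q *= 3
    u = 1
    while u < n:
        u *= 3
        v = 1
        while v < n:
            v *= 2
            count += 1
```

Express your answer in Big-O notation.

Each loop level contributes: log n × log n × log n. Multiplying the contributions gives O(log^3 n).

Answer: O(log^3 n)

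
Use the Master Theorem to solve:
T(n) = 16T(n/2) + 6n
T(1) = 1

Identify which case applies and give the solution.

a=16, b=2, f(n)=6n. log_2(16) = 4. Since c=1 < 4, Case 1 applies: T(n) = Θ(n^log_b(a)) = O(n^4).

Answer: O(n^4) - Case 1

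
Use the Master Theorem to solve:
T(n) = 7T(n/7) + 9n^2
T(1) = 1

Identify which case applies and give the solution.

a=7, b=7, f(n)=9n^2. log_7(7) = 1. Since c=2 > 1 and the regularity condition holds (7(n/7)^2 = (7/7^2)n^2 with 7/7^2 < 1), Case 3 applies: T(n) = Θ(f(n)) = O(n^2).

Answer: O(n^2) - Case 3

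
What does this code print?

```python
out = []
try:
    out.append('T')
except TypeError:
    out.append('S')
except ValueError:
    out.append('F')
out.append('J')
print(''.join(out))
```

Execution trace: 'T' (try body, no exception) → 'J' (after the try/except). Output: TJ

Answer: TJ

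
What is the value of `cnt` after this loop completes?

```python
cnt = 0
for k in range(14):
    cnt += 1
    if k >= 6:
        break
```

Loop breaks when k reaches 6, cnt is 7
`cnt` takes the values: 0 → 1 → 2 → 3 → 4 → 5 → 6 → 7

Answer: 7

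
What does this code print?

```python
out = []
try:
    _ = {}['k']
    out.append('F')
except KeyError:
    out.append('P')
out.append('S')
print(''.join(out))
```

Execution trace: 'P' (except KeyError) → 'S' (after the try/except). Output: PS

Answer: PS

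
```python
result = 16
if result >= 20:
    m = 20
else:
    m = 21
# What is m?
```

Trace:
`result = 16` → result = 16
`if result >= 20: ...` → result >= 20 is False, take else branch → m = 21
So m = 21

Answer: 21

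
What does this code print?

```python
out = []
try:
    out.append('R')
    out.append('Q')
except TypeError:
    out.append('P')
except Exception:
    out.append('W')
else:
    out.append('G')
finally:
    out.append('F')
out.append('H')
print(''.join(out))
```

Execution trace: 'R' (try body) → 'Q' (try body, no exception) → 'G' (else) → 'F' (finally) → 'H' (after the try/except). Output: RQGFH

Answer: RQGFH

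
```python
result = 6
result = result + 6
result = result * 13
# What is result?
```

Trace:
`result = 6` → result = 6
`result = result + 6` → result = 12
`result = result * 13` → result = 156
So result = 156

Answer: 156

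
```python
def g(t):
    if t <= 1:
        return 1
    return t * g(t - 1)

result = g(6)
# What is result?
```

g(6) = 6 * 5 * 4 * 3 * 2 * 1 = 720

Answer: 720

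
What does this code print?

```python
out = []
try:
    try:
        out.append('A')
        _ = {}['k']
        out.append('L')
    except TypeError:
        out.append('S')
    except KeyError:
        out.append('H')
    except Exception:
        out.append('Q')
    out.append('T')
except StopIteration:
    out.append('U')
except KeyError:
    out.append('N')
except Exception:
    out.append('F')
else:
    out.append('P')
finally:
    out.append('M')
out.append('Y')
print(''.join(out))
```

Execution trace: 'A' (inner try body) → 'H' (inner except KeyError) → 'T' (try body, no exception) → 'P' (else) → 'M' (finally) → 'Y' (after the try/except). Output: AHTPMY

Answer: AHTPMY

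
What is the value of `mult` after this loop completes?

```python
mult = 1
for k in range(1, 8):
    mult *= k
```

7! = 5040
`mult` takes the values: 1 → 2 → 6 → 24 → 120 → 720 → 5040

Answer: 5040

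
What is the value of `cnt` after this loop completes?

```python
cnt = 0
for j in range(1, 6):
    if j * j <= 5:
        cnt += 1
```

Count numbers where j² ≤ 5
`cnt` takes the values: 0 → 1 → 2

Answer: 2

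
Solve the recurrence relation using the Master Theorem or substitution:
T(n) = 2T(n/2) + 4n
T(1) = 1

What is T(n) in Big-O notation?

By Master Theorem: a=2, b=2, f(n)=4n. Since log_2(2) = 1 and f(n) = Θ(n^1), Case 2 applies. T(n) = O(n log n).

Answer: O(n log n)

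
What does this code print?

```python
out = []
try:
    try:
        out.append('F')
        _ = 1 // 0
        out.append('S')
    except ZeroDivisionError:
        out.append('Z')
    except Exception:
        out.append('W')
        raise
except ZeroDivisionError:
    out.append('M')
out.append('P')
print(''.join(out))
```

Execution trace: 'F' (inner try body) → 'Z' (inner except ZeroDivisionError) → 'P' (after the try/except). Output: FZP

Answer: FZP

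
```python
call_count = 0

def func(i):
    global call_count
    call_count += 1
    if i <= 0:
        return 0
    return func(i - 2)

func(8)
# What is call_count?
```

Linear recursion stepping by 2: 5 calls from i=8 down to ≤0.

Answer: 5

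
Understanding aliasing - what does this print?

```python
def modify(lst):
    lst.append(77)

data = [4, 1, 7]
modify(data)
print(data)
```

Key concept: function modifies passed list.
Step by step:
`data = [4, 1, 7]` → data = [4, 1, 7]
`modify(data)` → data = [4, 1, 7, 77]
`print(data)` → prints [4, 1, 7, 77]

Answer: [4, 1, 7, 77]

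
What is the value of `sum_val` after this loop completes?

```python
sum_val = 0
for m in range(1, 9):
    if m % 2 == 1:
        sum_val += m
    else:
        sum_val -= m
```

Add odd, subtract even
`sum_val` takes the values: 0 → 1 → -1 → 2 → -2 → 3 → -3 → 4 → -4

Answer: -4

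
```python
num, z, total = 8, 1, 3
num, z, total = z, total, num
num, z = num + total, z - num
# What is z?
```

Trace:
`num, z, total = 8, 1, 3` → num = 8; z = 1; total = 3
`num, z, total = z, total, num` → num = 1; z = 3; total = 8
`num, z = num + total, z - num` → num = 9; z = 2
So z = 2

Answer: 2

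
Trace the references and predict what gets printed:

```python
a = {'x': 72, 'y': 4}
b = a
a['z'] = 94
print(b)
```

Key concept: dict aliasing.
Step by step:
`a = {'x': 72, 'y': 4}` → a = {'x': 72, 'y': 4}
`b = a` → b = {'x': 72, 'y': 4} (same object as a)
`a['z'] = 94` → a = {'x': 72, 'y': 4, 'z': 94} (same object as b); b = {'x': 72, 'y': 4, 'z': 94} (same object as a)
`print(b)` → prints {'x': 72, 'y': 4, 'z': 94}

Answer: {'x': 72, 'y': 4, 'z': 94}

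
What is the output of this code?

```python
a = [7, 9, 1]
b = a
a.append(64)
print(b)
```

Key concept: basic list aliasing.
Step by step:
`a = [7, 9, 1]` → a = [7, 9, 1]
`b = a` → b = [7, 9, 1] (same object as a)
`a.append(64)` → a = [7, 9, 1, 64] (same object as b); b = [7, 9, 1, 64] (same object as a)
`print(b)` → prints [7, 9, 1, 64]

Answer: [7, 9, 1, 64]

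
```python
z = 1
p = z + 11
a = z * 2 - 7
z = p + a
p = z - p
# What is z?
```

Trace:
`z = 1` → z = 1
`p = z + 11` → p = 12
`a = z * 2 - 7` → a = -5
`z = p + a` → z = 7
`p = z - p` → p = -5
So z = 7

Answer: 7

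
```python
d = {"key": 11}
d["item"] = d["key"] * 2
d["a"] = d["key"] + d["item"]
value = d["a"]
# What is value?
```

Trace:
`d = {"key": 11}` → d = {'key': 11}
`d["item"] = d["key"] * 2` → d = {'key': 11, 'item': 22}
`d["a"] = d["key"] + d["item"]` → d = {'key': 11, 'item': 22, 'a': 33}
`value = d["a"]` → value = 33
So value = 33

Answer: 33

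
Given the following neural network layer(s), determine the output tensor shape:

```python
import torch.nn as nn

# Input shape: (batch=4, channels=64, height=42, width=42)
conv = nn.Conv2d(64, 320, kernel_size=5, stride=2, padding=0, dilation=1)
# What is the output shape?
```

Input: (4, 64, 42, 42) -> Output: (4, 320, 19, 19)

Answer: (4, 320, 19, 19)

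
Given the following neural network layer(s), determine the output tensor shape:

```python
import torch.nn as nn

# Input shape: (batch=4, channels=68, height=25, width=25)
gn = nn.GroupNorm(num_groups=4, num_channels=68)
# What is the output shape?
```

Input: (4, 68, 25, 25) -> Output: (4, 68, 25, 25)

Answer: (4, 68, 25, 25)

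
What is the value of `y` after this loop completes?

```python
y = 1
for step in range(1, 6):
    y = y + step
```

Start at 1, add 1 through 5
`y` takes the values: 1 → 2 → 4 → 7 → 11 → 16

Answer: 16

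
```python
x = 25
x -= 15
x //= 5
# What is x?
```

Trace:
`x = 25` → x = 25
`x -= 15` → x = 10
`x //= 5` → x = 2
So x = 2

Answer: 2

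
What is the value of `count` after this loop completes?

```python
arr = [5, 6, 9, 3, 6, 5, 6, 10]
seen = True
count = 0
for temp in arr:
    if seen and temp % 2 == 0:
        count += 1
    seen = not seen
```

Count even values at even positions
`count` takes the values: 0 → 1 → 2

Answer: 2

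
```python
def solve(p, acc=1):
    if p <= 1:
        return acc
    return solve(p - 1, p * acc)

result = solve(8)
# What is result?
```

Accumulator trace (n, acc): (8, 1) -> (7, 8) -> (6, 56) -> (5, 336) -> (4, 1680) -> (3, 6720) -> (2, 20160) -> (1, 40320) -> return 40320

Answer: 40320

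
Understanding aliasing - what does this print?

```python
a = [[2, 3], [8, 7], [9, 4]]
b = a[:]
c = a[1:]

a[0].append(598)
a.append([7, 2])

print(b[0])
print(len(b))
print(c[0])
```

Key concept: slice with nested mutation.
Step by step:
`a = [[2, 3], [8, 7], [9, 4]]` → a = [[2, 3], [8, 7], [9, 4]]
`b = a[:]` → b = [[2, 3], [8, 7], [9, 4]]
`c = a[1:]` → c = [[8, 7], [9, 4]]
`a[0].append(598)` → a = [[2, 3, 598], [8, 7], [9, 4]]; b = [[2, 3, 598], [8, 7], [9, 4]]
`a.append([7, 2])` → a = [[2, 3, 598], [8, 7], [9, 4], [7, 2]]
`print(b[0])` → prints [2, 3, 598]
`print(len(b))` → prints 3
`print(c[0])` → prints [8, 7]

Answer:
[2, 3, 598]
3
[8, 7]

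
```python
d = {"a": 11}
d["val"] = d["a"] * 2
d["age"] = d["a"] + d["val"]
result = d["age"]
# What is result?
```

Trace:
`d = {"a": 11}` → d = {'a': 11}
`d["val"] = d["a"] * 2` → d = {'a': 11, 'val': 22}
`d["age"] = d["a"] + d["val"]` → d = {'a': 11, 'val': 22, 'age': 33}
`result = d["age"]` → result = 33
So result = 33

Answer: 33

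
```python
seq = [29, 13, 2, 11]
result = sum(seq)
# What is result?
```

Trace:
`seq = [29, 13, 2, 11]` → seq = [29, 13, 2, 11]
`result = sum(seq)` → result = 55
So result = 55

Answer: 55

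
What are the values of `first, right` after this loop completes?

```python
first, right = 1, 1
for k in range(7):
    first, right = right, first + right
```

Fibonacci: after 7 iterations
`first, right` takes the values: (1, 1) → (1, 2) → (2, 3) → (3, 5) → (5, 8) → (8, 13) → (13, 21) → (21, 34)

Answer: 21, 34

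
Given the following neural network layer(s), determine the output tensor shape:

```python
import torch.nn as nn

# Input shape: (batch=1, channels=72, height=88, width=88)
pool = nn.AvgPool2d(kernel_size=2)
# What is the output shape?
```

Input: (1, 72, 88, 88) -> Output: (1, 72, 44, 44)

Answer: (1, 72, 44, 44)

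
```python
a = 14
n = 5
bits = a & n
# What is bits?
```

Trace:
`a = 14` → a = 14
`n = 5` → n = 5
`bits = a & n` → bits = 4
So bits = 4

Answer: 4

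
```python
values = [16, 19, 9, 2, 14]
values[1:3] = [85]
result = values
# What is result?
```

Trace:
`values = [16, 19, 9, 2, 14]` → values = [16, 19, 9, 2, 14]
`values[1:3] = [85]` → values = [16, 85, 2, 14]
`result = values` → result = [16, 85, 2, 14]
So result = [16, 85, 2, 14]

Answer: [16, 85, 2, 14]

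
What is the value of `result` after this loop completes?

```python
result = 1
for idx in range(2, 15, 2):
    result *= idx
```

Product of even numbers 2 to 14
`result` takes the values: 1 → 2 → 8 → 48 → 384 → 3840 → 46080 → 645120

Answer: 645120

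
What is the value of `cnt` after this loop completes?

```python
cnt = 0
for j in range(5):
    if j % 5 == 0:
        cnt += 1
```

Count numbers divisible by 5 in range(5)
`cnt` takes the values: 0 → 1

Answer: 1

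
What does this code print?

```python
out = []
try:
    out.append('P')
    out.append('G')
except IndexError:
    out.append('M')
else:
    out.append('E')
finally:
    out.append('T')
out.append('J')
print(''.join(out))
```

Execution trace: 'P' (try body) → 'G' (try body, no exception) → 'E' (else) → 'T' (finally) → 'J' (after the try/except). Output: PGETJ

Answer: PGETJ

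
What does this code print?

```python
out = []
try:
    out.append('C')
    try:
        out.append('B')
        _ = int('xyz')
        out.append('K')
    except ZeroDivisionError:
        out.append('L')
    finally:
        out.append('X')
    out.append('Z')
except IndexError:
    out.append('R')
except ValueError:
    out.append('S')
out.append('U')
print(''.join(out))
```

Execution trace: 'C' (try body) → 'B' (inner try body) → 'X' (inner finally) → 'S' (except ValueError) → 'U' (after the try/except). Output: CBXSU

Answer: CBXSU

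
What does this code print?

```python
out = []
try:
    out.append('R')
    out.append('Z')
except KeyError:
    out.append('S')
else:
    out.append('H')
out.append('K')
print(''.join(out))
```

Execution trace: 'R' (try body) → 'Z' (try body, no exception) → 'H' (else) → 'K' (after the try/except). Output: RZHK

Answer: RZHK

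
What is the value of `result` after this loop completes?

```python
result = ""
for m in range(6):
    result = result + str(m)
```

Concatenate digits 0 to 5
`result` takes the values: "" → "0" → "01" → "012" → "0123" → "01234" → "012345"

Answer: "012345"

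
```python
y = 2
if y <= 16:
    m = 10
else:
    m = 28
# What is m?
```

Trace:
`y = 2` → y = 2
`if y <= 16: ...` → y <= 16 is True → m = 10
So m = 10

Answer: 10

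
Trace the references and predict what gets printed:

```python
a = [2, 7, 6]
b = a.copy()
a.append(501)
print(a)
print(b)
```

Key concept: list.copy() creates independent copy.
Step by step:
`a = [2, 7, 6]` → a = [2, 7, 6]
`b = a.copy()` → b = [2, 7, 6]
`a.append(501)` → a = [2, 7, 6, 501]
`print(a)` → prints [2, 7, 6, 501]
`print(b)` → prints [2, 7, 6]

Answer:
[2, 7, 6, 501]
[2, 7, 6]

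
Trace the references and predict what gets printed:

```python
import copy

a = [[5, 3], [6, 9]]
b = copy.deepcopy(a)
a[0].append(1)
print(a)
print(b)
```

Key concept: deep copy is fully independent.
Step by step:
`a = [[5, 3], [6, 9]]` → a = [[5, 3], [6, 9]]
`b = copy.deepcopy(a)` → b = [[5, 3], [6, 9]]
`a[0].append(1)` → a = [[5, 3, 1], [6, 9]]
`print(a)` → prints [[5, 3, 1], [6, 9]]
`print(b)` → prints [[5, 3], [6, 9]]

Answer:
[[5, 3, 1], [6, 9]]
[[5, 3], [6, 9]]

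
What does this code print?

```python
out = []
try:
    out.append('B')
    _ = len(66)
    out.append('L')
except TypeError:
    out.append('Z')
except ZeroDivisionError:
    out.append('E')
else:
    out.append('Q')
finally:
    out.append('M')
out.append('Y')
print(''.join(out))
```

Execution trace: 'B' (try body) → 'Z' (except TypeError) → 'M' (finally) → 'Y' (after the try/except). Output: BZMY

Answer: BZMY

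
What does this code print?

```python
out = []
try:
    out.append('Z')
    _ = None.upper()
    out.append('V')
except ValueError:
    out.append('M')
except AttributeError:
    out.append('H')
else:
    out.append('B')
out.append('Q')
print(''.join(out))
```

Execution trace: 'Z' (try body) → 'H' (except AttributeError) → 'Q' (after the try/except). Output: ZHQ

Answer: ZHQ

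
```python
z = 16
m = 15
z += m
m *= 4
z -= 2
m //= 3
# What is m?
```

Trace:
`z = 16` → z = 16
`m = 15` → m = 15
`z += m` → z = 31
`m *= 4` → m = 60
`z -= 2` → z = 29
`m //= 3` → m = 20
So m = 20

Answer: 20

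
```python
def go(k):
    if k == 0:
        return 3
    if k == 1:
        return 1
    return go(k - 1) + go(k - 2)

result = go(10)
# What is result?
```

Build up from base cases: go(0)=3, go(1)=1, go(2)=4, go(3)=5, go(4)=9, go(5)=14, go(6)=23, ..., go(10)=157

Answer: 157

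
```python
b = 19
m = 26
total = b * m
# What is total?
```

Trace:
`b = 19` → b = 19
`m = 26` → m = 26
`total = b * m` → total = 494
So total = 494

Answer: 494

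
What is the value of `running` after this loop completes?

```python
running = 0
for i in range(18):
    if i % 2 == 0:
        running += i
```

Sum of even numbers 0 to 17
`running` takes the values: 0 → 2 → 6 → 12 → 20 → 30 → 42 → 56 → 72

Answer: 72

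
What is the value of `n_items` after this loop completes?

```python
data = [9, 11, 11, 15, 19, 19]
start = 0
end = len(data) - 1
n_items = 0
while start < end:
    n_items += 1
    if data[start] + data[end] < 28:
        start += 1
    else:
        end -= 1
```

Steps to find pair summing to 28
`n_items` takes the values: 0 → 1 → 2 → 3 → 4 → 5

Answer: 5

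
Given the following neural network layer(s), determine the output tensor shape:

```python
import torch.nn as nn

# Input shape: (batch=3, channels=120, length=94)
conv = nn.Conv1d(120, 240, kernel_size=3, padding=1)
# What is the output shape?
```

Input: (3, 120, 94) -> Output: (3, 240, 94)

Answer: (3, 240, 94)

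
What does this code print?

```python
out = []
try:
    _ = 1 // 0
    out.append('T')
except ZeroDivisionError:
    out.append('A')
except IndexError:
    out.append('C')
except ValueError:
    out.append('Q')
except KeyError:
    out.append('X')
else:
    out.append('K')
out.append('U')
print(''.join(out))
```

Execution trace: 'A' (except ZeroDivisionError) → 'U' (after the try/except). Output: AU

Answer: AU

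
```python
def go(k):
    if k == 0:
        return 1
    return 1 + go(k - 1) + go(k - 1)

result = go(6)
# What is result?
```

go(k) = 1 + 2·go(k-1), go(0)=1. Closed form: (1+1)·2^6 - 1 = 127.

Answer: 127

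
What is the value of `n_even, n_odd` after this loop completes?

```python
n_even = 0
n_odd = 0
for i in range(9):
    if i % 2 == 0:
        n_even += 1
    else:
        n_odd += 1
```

Count evens and odds in range(9)
`n_even, n_odd` takes the values: (0, 0) → (1, 0) → (1, 1) → (2, 1) → (2, 2) → (3, 2) → (3, 3) → (4, 3) → (4, 4) → (5, 4)

Answer: 5, 4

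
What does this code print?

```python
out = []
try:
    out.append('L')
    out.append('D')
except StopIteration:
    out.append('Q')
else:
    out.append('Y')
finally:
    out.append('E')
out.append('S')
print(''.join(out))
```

Execution trace: 'L' (try body) → 'D' (try body, no exception) → 'Y' (else) → 'E' (finally) → 'S' (after the try/except). Output: LDYES

Answer: LDYES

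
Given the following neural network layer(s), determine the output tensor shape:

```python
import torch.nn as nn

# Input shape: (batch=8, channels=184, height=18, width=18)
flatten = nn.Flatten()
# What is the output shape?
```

Input: (8, 184, 18, 18) -> Output: (8, 59616)

Answer: (8, 59616)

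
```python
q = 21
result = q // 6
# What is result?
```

Trace:
`q = 21` → q = 21
`result = q // 6` → result = 3
So result = 3

Answer: 3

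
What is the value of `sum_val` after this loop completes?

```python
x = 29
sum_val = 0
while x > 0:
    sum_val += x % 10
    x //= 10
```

Sum digits of 29
`sum_val` takes the values: 0 → 9 → 11

Answer: 11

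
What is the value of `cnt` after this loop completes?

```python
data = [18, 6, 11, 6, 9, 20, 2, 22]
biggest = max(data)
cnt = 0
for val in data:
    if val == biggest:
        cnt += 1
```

Count of max value 22 in [18, 6, 11, 6, 9, 20, 2, 22]
`cnt` takes the values: 0 → 1

Answer: 1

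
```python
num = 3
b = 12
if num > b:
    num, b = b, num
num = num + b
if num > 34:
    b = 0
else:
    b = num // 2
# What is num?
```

Trace:
`num = 3` → num = 3
`b = 12` → b = 12
`if num > b: ...` → num > b is False → no variable changes
`num = num + b` → num = 15
`if num > 34: ...` → num > 34 is False, take else branch → b = 7
So num = 15

Answer: 15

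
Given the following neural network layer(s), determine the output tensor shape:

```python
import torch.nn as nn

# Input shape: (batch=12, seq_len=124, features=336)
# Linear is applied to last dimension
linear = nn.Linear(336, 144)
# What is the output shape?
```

Input: (12, 124, 336) -> Output: (12, 124, 144)

Answer: (12, 124, 144)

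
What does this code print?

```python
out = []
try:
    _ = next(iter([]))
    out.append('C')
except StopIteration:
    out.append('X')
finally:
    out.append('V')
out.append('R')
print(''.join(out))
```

Execution trace: 'X' (except StopIteration) → 'V' (finally) → 'R' (after the try/except). Output: XVR

Answer: XVR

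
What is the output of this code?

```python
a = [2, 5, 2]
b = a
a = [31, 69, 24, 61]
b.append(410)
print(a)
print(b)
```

Key concept: rebinding vs mutation: a is rebound to a new list, b still points at the original.
Step by step:
`a = [2, 5, 2]` → a = [2, 5, 2]
`b = a` → b = [2, 5, 2] (same object as a)
`a = [31, 69, 24, 61]` → a = [31, 69, 24, 61]
`b.append(410)` → b = [2, 5, 2, 410]
`print(a)` → prints [31, 69, 24, 61]
`print(b)` → prints [2, 5, 2, 410]

Answer:
[31, 69, 24, 61]
[2, 5, 2, 410]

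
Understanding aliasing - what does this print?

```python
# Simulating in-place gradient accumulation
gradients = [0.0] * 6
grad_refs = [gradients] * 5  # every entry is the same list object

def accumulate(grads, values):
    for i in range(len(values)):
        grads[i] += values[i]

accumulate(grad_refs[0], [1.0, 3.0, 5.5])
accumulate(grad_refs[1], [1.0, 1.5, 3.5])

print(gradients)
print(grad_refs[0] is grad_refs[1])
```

Key concept: gradient accumulation aliasing.
Step by step:
`gradients = [0.0] * 6` → gradients = [0.0, 0.0, 0.0, 0.0, 0.0, 0.0]
`grad_refs = [gradients] * 5` → grad_refs = [[0.0, 0.0, 0.0, 0.0, 0.0, 0.0], [0.0, 0.0, 0.0, 0.0, 0.0, 0.0], [0.0, 0.0, 0.0, 0.0, 0.0, 0.0], [0.0, 0.0, 0.0, 0.0, 0.0, 0.0], [0.0, 0.0, 0.0, 0.0, 0.0, 0.0]]
`accumulate(grad_refs[0], [1.0, 3.0, 5.5])` → gradients = [1.0, 3.0, 5.5, 0.0, 0.0, 0.0]; grad_refs = [[1.0, 3.0, 5.5, 0.0, 0.0, 0.0], [1.0, 3.0, 5.5, 0.0, 0.0, 0.0], [1.0, 3.0, 5.5, 0.0, 0.0, 0.0], [1.0, 3.0, 5.5, 0.0, 0.0, 0.0], [1.0, 3.0, 5.5, 0.0, 0.0, 0.0]]
`accumulate(grad_refs[1], [1.0, 1.5, 3.5])` → gradients = [2.0, 4.5, 9.0, 0.0, 0.0, 0.0]; grad_refs = [[2.0, 4.5, 9.0, 0.0, 0.0, 0.0], [2.0, 4.5, 9.0, 0.0, 0.0, 0.0], [2.0, 4.5, 9.0, 0.0, 0.0, 0.0], [2.0, 4.5, 9.0, 0.0, 0.0, 0.0], [2.0, 4.5, 9.0, 0.0, 0.0, 0.0]]
`print(gradients)` → prints [2.0, 4.5, 9.0, 0.0, 0.0, 0.0]
`print(grad_refs[0] is grad_refs[1])` → prints True

Answer:
[2.0, 4.5, 9.0, 0.0, 0.0, 0.0]
True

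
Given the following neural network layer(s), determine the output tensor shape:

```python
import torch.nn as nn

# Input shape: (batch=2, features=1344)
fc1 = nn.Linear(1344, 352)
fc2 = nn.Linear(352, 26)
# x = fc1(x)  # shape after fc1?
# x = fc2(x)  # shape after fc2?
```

Input: (2, 1344) -> after fc1: (2, 352) -> Output: (2, 26)

Answer: (2, 26)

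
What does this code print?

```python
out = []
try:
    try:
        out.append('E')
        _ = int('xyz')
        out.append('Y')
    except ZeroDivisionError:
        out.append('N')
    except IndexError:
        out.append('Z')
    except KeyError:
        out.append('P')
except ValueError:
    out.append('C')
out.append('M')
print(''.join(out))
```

Execution trace: 'E' (try body) → 'C' (outer except ValueError) → 'M' (after the try/except). Output: ECM

Answer: ECM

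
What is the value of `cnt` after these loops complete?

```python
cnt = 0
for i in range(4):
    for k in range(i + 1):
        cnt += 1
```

Triangle: 1 + 2 + ... + 4
`cnt` takes the values: 0 → 1 → 2 → 3 → 4 → 5 → 6 → 7 → 8 → 9 → 10

Answer: 10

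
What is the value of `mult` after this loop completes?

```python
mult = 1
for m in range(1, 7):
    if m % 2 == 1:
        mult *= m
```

Product of odd numbers 1 to 6
`mult` takes the values: 1 → 3 → 15

Answer: 15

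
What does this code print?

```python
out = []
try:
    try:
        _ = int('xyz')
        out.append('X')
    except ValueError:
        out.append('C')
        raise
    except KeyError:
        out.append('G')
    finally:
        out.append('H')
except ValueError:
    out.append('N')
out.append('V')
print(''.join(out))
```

Execution trace: 'C' (inner except ValueError) → 'H' (inner finally) → 'N' (outer except ValueError) → 'V' (after the try/except). Output: CHNV

Answer: CHNV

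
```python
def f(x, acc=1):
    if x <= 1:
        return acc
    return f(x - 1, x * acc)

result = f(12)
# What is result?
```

Accumulator trace (n, acc): (12, 1) -> (11, 12) -> (10, 132) -> (9, 1320) -> (8, 11880) -> (7, 95040) -> (6, 665280) -> (5, 3991680) -> (4, 19958400) -> (3, 79833600) -> (2, 239500800) -> (1, 479001600) -> return 479001600

Answer: 479001600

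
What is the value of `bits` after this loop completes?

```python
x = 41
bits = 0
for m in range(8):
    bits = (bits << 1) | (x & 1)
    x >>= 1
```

Reverse lowest 8 bits of 41
`bits` takes the values: 0 → 1 → 2 → 4 → 9 → 18 → 37 → 74 → 148

Answer: 148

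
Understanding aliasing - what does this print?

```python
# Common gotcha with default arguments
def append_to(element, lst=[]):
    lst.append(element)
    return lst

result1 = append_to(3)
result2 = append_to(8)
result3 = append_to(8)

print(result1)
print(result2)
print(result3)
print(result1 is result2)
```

Key concept: mutable default argument gotcha.
Step by step:
`result1 = append_to(3)` → result1 = [3]
`result2 = append_to(8)` → result1 = [3, 8] (same object as result2); result2 = [3, 8] (same object as result1)
`result3 = append_to(8)` → result1 = [3, 8, 8] (same object as result2, result3); result2 = [3, 8, 8] (same object as result1, result3); result3 = [3, 8, 8] (same object as result1, result2)
`print(result1)` → prints [3, 8, 8]
`print(result2)` → prints [3, 8, 8]
`print(result3)` → prints [3, 8, 8]
`print(result1 is result2)` → prints True

Answer:
[3, 8, 8]
[3, 8, 8]
[3, 8, 8]
True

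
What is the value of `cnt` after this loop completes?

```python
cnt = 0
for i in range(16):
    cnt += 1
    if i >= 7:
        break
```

Loop breaks when i reaches 7, cnt is 8
`cnt` takes the values: 0 → 1 → 2 → 3 → 4 → 5 → 6 → 7 → 8

Answer: 8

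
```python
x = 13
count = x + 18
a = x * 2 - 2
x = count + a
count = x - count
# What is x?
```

Trace:
`x = 13` → x = 13
`count = x + 18` → count = 31
`a = x * 2 - 2` → a = 24
`x = count + a` → x = 55
`count = x - count` → count = 24
So x = 55

Answer: 55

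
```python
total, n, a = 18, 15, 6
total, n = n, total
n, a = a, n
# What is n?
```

Trace:
`total, n, a = 18, 15, 6` → total = 18; n = 15; a = 6
`total, n = n, total` → total = 15; n = 18
`n, a = a, n` → n = 6; a = 18
So n = 6

Answer: 6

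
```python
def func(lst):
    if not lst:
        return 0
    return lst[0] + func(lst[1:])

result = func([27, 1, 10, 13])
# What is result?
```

27 + 1 + 10 + 13 + 0 = 51

Answer: 51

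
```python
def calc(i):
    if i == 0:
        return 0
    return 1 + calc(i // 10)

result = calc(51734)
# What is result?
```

Count of digits of 51734: 5

Answer: 5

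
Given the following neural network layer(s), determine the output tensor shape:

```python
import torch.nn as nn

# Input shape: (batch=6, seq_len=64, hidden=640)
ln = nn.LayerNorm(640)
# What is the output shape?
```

Input: (6, 64, 640) -> Output: (6, 64, 640)

Answer: (6, 64, 640)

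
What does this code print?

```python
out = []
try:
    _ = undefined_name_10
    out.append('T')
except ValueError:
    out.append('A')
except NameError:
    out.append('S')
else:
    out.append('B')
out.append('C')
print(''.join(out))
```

Execution trace: 'S' (except NameError) → 'C' (after the try/except). Output: SC

Answer: SC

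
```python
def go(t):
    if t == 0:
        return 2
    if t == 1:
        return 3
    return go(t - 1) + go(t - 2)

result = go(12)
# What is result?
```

Build up from base cases: go(0)=2, go(1)=3, go(2)=5, go(3)=8, go(4)=13, go(5)=21, go(6)=34, ..., go(12)=610

Answer: 610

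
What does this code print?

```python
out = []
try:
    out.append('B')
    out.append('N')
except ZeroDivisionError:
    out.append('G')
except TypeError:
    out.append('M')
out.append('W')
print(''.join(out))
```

Execution trace: 'B' (try body) → 'N' (try body, no exception) → 'W' (after the try/except). Output: BNW

Answer: BNW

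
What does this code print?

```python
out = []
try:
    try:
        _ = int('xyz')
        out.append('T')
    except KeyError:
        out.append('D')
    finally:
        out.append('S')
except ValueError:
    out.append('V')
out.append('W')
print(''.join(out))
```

Execution trace: 'S' (finally) → 'V' (outer except ValueError) → 'W' (after the try/except). Output: SVW

Answer: SVW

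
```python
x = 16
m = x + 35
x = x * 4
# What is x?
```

Trace:
`x = 16` → x = 16
`m = x + 35` → m = 51
`x = x * 4` → x = 64
So x = 64

Answer: 64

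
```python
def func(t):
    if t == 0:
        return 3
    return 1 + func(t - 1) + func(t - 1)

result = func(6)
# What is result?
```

func(t) = 1 + 2·func(t-1), func(0)=3. Closed form: (3+1)·2^6 - 1 = 255.

Answer: 255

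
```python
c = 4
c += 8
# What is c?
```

Trace:
`c = 4` → c = 4
`c += 8` → c = 12
So c = 12

Answer: 12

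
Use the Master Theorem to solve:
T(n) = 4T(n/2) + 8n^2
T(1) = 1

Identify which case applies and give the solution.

a=4, b=2, f(n)=8n^2. log_2(4) = 2. Since c=2 = 2, Case 2 applies: T(n) = Θ(n^log_b(a) · log n) = O(n^2 log n).

Answer: O(n^2 log n) - Case 2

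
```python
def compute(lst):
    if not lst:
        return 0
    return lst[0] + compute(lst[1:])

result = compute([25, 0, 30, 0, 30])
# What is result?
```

25 + 0 + 30 + 0 + 30 + 0 = 85

Answer: 85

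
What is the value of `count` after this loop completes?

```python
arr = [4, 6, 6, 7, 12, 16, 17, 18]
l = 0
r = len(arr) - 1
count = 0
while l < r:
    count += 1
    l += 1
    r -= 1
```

Iterations until pointers meet (list length 8)
`count` takes the values: 0 → 1 → 2 → 3 → 4

Answer: 4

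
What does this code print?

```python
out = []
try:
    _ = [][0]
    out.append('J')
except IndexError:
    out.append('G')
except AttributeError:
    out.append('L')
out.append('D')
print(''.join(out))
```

Execution trace: 'G' (except IndexError) → 'D' (after the try/except). Output: GD

Answer: GD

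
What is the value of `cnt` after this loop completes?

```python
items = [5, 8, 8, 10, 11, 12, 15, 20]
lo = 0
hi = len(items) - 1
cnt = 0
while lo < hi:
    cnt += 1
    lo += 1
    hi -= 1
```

Iterations until pointers meet (list length 8)
`cnt` takes the values: 0 → 1 → 2 → 3 → 4

Answer: 4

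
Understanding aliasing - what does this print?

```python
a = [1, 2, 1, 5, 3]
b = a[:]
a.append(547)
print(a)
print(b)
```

Key concept: slice [:] creates copy.
Step by step:
`a = [1, 2, 1, 5, 3]` → a = [1, 2, 1, 5, 3]
`b = a[:]` → b = [1, 2, 1, 5, 3]
`a.append(547)` → a = [1, 2, 1, 5, 3, 547]
`print(a)` → prints [1, 2, 1, 5, 3, 547]
`print(b)` → prints [1, 2, 1, 5, 3]

Answer:
[1, 2, 1, 5, 3, 547]
[1, 2, 1, 5, 3]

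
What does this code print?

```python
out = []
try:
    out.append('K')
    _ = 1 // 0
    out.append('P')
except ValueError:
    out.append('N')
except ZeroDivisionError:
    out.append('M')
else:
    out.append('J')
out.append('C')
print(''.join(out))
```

Execution trace: 'K' (try body) → 'M' (except ZeroDivisionError) → 'C' (after the try/except). Output: KMC

Answer: KMC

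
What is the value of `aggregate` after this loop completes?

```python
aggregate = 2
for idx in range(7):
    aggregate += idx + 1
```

Start at 2, add 1 to 7 = 30
`aggregate` takes the values: 2 → 3 → 5 → 8 → 12 → 17 → 23 → 30

Answer: 30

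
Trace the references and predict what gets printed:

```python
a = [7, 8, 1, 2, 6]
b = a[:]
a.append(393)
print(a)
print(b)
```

Key concept: slice [:] creates copy.
Step by step:
`a = [7, 8, 1, 2, 6]` → a = [7, 8, 1, 2, 6]
`b = a[:]` → b = [7, 8, 1, 2, 6]
`a.append(393)` → a = [7, 8, 1, 2, 6, 393]
`print(a)` → prints [7, 8, 1, 2, 6, 393]
`print(b)` → prints [7, 8, 1, 2, 6]

Answer:
[7, 8, 1, 2, 6, 393]
[7, 8, 1, 2, 6]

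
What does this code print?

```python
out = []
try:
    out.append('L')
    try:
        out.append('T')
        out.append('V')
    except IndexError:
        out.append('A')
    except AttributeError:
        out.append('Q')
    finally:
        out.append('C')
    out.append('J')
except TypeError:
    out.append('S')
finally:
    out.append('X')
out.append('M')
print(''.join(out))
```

Execution trace: 'L' (try body) → 'T' (inner try body) → 'V' (inner try body, no exception) → 'C' (inner finally) → 'J' (try body, no exception) → 'X' (finally) → 'M' (after the try/except). Output: LTVCJXM

Answer: LTVCJXM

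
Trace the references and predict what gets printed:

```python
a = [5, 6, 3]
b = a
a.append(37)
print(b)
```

Key concept: basic list aliasing.
Step by step:
`a = [5, 6, 3]` → a = [5, 6, 3]
`b = a` → b = [5, 6, 3] (same object as a)
`a.append(37)` → a = [5, 6, 3, 37] (same object as b); b = [5, 6, 3, 37] (same object as a)
`print(b)` → prints [5, 6, 3, 37]

Answer: [5, 6, 3, 37]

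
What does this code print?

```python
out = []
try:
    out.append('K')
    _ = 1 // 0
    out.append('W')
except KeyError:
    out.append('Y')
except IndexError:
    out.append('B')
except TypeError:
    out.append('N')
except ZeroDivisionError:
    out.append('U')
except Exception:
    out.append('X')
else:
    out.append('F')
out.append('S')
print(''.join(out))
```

Execution trace: 'K' (try body) → 'U' (except ZeroDivisionError) → 'S' (after the try/except). Output: KUS

Answer: KUS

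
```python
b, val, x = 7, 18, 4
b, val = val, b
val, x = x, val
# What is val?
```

Trace:
`b, val, x = 7, 18, 4` → b = 7; val = 18; x = 4
`b, val = val, b` → b = 18; val = 7
`val, x = x, val` → val = 4; x = 7
So val = 4

Answer: 4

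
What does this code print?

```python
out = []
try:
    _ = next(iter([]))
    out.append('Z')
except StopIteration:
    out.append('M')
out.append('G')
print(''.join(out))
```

Execution trace: 'M' (except StopIteration) → 'G' (after the try/except). Output: MG

Answer: MG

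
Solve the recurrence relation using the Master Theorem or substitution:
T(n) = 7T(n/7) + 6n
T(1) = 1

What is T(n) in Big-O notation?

By Master Theorem: a=7, b=7, f(n)=6n. Since log_7(7) = 1 and f(n) = Θ(n^1), Case 2 applies. T(n) = O(n log n).

Answer: O(n log n)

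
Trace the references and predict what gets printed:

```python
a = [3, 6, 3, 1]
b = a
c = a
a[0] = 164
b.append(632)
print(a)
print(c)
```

Key concept: multiple aliases.
Step by step:
`a = [3, 6, 3, 1]` → a = [3, 6, 3, 1]
`b = a` → b = [3, 6, 3, 1] (same object as a)
`c = a` → c = [3, 6, 3, 1] (same object as a, b)
`a[0] = 164` → a = [164, 6, 3, 1] (same object as b, c); b = [164, 6, 3, 1] (same object as a, c); c = [164, 6, 3, 1] (same object as a, b)
`b.append(632)` → a = [164, 6, 3, 1, 632] (same object as b, c); b = [164, 6, 3, 1, 632] (same object as a, c); c = [164, 6, 3, 1, 632] (same object as a, b)
`print(a)` → prints [164, 6, 3, 1, 632]
`print(c)` → prints [164, 6, 3, 1, 632]

Answer:
[164, 6, 3, 1, 632]
[164, 6, 3, 1, 632]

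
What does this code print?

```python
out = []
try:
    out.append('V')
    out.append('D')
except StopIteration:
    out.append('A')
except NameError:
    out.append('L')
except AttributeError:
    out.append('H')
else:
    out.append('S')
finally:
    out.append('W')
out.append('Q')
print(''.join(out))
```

Execution trace: 'V' (try body) → 'D' (try body, no exception) → 'S' (else) → 'W' (finally) → 'Q' (after the try/except). Output: VDSWQ

Answer: VDSWQ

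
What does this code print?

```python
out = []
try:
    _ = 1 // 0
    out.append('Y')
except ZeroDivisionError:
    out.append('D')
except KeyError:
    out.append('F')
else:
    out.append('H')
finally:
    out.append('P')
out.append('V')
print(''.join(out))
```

Execution trace: 'D' (except ZeroDivisionError) → 'P' (finally) → 'V' (after the try/except). Output: DPV

Answer: DPV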